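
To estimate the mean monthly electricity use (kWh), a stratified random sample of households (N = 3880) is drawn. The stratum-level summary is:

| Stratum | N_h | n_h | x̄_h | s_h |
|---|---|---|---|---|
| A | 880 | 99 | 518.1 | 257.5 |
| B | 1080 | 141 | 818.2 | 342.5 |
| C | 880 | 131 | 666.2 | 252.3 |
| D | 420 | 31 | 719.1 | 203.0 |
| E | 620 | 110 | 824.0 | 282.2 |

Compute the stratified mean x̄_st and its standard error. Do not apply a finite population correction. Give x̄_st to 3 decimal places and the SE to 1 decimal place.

x̄_st ≈ 705.861, SE ≈ 12.6

x̄_st = Σ W_h x̄_h = (880·518.1 + 1080·818.2 + 880·666.2 + 420·719.1 + 620·824.0)/3880 = 705.86134
V̂(x̄_st) = Σ W_h² s_h²/n_h, with W_h = N_h/N and N = 3880:
  stratum A: (880/3880)²·257.5²/99 = 34.4525
  stratum B: (1080/3880)²·342.5²/141 = 64.4594
  stratum C: (880/3880)²·252.3²/131 = 24.9957
  stratum D: (420/3880)²·203.0²/31 = 15.5763
  stratum E: (620/3880)²·282.2²/110 = 18.4859
V̂(x̄_st) = 157.97
SE(x̄_st) = √157.97 = 12.5686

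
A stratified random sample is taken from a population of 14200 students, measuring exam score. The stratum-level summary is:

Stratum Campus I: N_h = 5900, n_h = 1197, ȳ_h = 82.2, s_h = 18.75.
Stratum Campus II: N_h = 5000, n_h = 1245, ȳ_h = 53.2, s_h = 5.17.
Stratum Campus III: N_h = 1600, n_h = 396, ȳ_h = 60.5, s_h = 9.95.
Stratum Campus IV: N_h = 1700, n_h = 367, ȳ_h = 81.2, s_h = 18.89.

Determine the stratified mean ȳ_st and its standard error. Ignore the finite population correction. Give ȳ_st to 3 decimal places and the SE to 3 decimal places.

ȳ_st = Σ W_h ȳ_h = (5900·82.2 + 5000·53.2 + 1600·60.5 + 1700·81.2)/14200 = 69.42394
V̂(ȳ_st) = Σ W_h² s_h²/n_h, with W_h = N_h/N and N = 14200:
  stratum Campus I: (5900/14200)²·18.75²/1197 = 0.0507032
  stratum Campus II: (5000/14200)²·5.17²/1245 = 0.0026618
  stratum Campus III: (1600/14200)²·9.95²/396 = 0.00317405
  stratum Campus IV: (1700/14200)²·18.89²/367 = 0.0139354
V̂(ȳ_st) = 0.0704745
SE(ȳ_st) = √0.0704745 = 0.26547

ȳ_st ≈ 69.424, SE ≈ 0.265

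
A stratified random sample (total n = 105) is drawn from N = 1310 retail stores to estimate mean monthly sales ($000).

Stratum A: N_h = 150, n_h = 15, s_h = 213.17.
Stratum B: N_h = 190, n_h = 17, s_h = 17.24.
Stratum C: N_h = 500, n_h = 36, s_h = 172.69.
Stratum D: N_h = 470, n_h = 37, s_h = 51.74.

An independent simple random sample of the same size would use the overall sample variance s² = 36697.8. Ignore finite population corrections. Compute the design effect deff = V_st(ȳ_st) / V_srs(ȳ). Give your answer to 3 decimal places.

V̂(ȳ_st) = Σ W_h² s_h²/n_h, with W_h = N_h/N and N = 1310:
  stratum A: (150/1310)²·213.17²/15 = 39.7192
  stratum B: (190/1310)²·17.24²/17 = 0.367782
  stratum C: (500/1310)²·172.69²/36 = 120.678
  stratum D: (470/1310)²·51.74²/37 = 9.31331
V_st = 170.079
V_srs = s²/n = 36697.8/105 = 349.503
deff = V_st / V_srs = 170.079/349.503 = 0.4866

deff ≈ 0.487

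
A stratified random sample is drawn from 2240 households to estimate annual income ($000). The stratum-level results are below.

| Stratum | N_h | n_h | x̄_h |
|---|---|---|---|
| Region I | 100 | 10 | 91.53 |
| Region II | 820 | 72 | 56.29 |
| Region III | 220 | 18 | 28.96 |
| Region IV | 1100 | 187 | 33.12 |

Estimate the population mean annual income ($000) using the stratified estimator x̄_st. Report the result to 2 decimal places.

x̄_st ≈ 43.80

N = Σ N_h = 2240. Stratum weights W_h = N_h/N.
x̄_st = (100·91.53 + 820·56.29 + 220·28.96 + 1100·33.12) / 2240 = 43.8009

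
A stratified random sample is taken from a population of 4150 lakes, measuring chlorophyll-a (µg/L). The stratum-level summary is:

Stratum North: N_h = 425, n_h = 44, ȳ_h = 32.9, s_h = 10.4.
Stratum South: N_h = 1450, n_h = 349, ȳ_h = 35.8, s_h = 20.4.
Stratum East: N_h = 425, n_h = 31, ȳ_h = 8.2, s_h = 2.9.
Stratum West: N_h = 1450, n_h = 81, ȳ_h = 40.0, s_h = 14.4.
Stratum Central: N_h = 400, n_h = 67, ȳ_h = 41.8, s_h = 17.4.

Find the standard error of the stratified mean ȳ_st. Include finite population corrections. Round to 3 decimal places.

V̂(ȳ_st) = Σ W_h² (1 − n_h/N_h) s_h²/n_h, with W_h = N_h/N and N = 4150:
  stratum North: (425/4150)²·(1 − 44/425)·10.4²/44 = 0.0231117
  stratum South: (1450/4150)²·(1 − 349/1450)·20.4²/349 = 0.110534
  stratum East: (425/4150)²·(1 − 31/425)·2.9²/31 = 0.00263769
  stratum West: (1450/4150)²·(1 − 81/1450)·14.4²/81 = 0.295063
  stratum Central: (400/4150)²·(1 − 67/400)·17.4²/67 = 0.0349488
V̂(ȳ_st) = 0.466295
SE(ȳ_st) = √0.466295 = 0.682858

SE(ȳ_st) ≈ 0.683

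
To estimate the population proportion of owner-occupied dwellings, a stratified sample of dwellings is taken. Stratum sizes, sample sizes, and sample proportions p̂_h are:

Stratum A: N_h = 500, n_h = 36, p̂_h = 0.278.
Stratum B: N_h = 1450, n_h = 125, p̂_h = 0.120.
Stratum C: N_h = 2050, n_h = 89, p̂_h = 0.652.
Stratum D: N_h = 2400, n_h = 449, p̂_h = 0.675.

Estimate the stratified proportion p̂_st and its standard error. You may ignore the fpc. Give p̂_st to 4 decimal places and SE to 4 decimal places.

N = 6400; stratum weights W_h = N_h/N.
p̂_st = Σ W_h p̂_h = (500·0.278 + 1450·0.120 + 2050·0.652 + 2400·0.675)/6400 = 0.51088
V̂(p̂_st) = Σ W_h² p̂_h(1−p̂_h)/(n_h−1):
  stratum A: (500/6400)²·0.278·0.722/35 = 3.50021e-05
  stratum B: (1450/6400)²·0.120·0.880/124 = 4.37138e-05
  stratum C: (2050/6400)²·0.652·0.348/88 = 0.00026454
  stratum D: (2400/6400)²·0.675·0.325/448 = 6.88607e-05
V̂(p̂_st) = 0.000412117; SE = √V̂ = 0.0203007

p̂_st ≈ 0.5109, SE ≈ 0.0203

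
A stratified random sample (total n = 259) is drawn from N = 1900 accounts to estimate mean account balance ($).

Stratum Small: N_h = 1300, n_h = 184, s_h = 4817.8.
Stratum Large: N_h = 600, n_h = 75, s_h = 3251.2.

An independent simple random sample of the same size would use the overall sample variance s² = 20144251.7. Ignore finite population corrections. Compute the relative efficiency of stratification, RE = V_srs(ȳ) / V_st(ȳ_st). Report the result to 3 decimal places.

V̂(ȳ_st) = Σ W_h² s_h²/n_h, with W_h = N_h/N and N = 1900:
  stratum Small: (1300/1900)²·4817.8²/184 = 59055.3
  stratum Large: (600/1900)²·3251.2²/75 = 14054.7
V_st = 73110
V_srs = s²/n = 20144251.7/259 = 77777
Relative efficiency = V_srs / V_st = 77777/73110 = 1.0638

RE ≈ 1.064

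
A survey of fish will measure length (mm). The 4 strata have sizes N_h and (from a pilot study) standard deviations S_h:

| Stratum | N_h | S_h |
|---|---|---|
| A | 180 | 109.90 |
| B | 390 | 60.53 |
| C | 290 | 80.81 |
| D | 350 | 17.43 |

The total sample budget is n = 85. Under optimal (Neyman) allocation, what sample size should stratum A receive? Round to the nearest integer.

23

Neyman allocation: n_h = n · N_h S_h / Σ N_i S_i, with n = 85.
  stratum A: N_h·S_h = 180·109.90 = 19782.00
  stratum B: N_h·S_h = 390·60.53 = 23606.70
  stratum C: N_h·S_h = 290·80.81 = 23434.90
  stratum D: N_h·S_h = 350·17.43 = 6100.50
Σ N_h S_h = 72924.10
n for stratum A = 85·19782.00/72924.10 = 23.058 → 23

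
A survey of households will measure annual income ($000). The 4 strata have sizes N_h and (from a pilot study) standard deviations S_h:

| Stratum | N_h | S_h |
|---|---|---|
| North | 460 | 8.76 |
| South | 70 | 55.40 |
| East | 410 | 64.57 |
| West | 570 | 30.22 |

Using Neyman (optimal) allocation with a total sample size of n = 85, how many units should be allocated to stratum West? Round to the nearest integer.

Neyman allocation: n_h = n · N_h S_h / Σ N_i S_i, with n = 85.
  stratum North: N_h·S_h = 460·8.76 = 4029.60
  stratum South: N_h·S_h = 70·55.40 = 3878.00
  stratum East: N_h·S_h = 410·64.57 = 26473.70
  stratum West: N_h·S_h = 570·30.22 = 17225.40
Σ N_h S_h = 51606.70
n for stratum West = 85·17225.40/51606.70 = 28.371 → 28

28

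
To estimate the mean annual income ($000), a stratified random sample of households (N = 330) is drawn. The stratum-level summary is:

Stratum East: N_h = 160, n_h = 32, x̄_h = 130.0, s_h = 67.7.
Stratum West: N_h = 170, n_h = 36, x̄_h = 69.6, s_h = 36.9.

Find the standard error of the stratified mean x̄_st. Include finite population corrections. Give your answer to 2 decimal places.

SE(x̄_st) ≈ 5.90

V̂(x̄_st) = Σ W_h² (1 − n_h/N_h) s_h²/n_h, with W_h = N_h/N and N = 330:
  stratum East: (160/330)²·(1 − 32/160)·67.7²/32 = 26.9358
  stratum West: (170/330)²·(1 − 36/170)·36.9²/36 = 7.91181
V̂(x̄_st) = 34.8476
SE(x̄_st) = √34.8476 = 5.90318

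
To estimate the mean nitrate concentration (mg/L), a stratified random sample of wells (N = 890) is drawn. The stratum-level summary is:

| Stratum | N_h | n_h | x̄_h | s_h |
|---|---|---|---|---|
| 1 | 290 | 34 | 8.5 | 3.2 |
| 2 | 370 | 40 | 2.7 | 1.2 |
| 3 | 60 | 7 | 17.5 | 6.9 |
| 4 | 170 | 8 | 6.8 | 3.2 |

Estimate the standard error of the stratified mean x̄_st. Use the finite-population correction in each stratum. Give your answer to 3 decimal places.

V̂(x̄_st) = Σ W_h² (1 − n_h/N_h) s_h²/n_h, with W_h = N_h/N and N = 890:
  stratum 1: (290/890)²·(1 − 34/290)·3.2²/34 = 0.0282279
  stratum 2: (370/890)²·(1 − 40/370)·1.2²/40 = 0.0055493
  stratum 3: (60/890)²·(1 − 7/60)·6.9²/7 = 0.0273053
  stratum 4: (170/890)²·(1 − 8/170)·3.2²/8 = 0.0445035
V̂(x̄_st) = 0.105586
SE(x̄_st) = √0.105586 = 0.32494

SE(x̄_st) ≈ 0.325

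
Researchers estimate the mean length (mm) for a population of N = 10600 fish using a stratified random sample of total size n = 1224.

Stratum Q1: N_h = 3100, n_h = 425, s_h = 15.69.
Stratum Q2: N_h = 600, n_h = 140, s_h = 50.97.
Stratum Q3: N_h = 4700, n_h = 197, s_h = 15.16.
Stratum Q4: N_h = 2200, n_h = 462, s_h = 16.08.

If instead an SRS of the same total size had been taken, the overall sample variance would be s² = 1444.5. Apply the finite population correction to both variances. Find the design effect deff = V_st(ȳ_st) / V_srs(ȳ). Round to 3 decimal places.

V̂(ȳ_st) = Σ W_h² (1 − n_h/N_h) s_h²/n_h, with W_h = N_h/N and N = 10600:
  stratum Q1: (3100/10600)²·(1 − 425/3100)·15.69²/425 = 0.0427495
  stratum Q2: (600/10600)²·(1 − 140/600)·50.97²/140 = 0.0455825
  stratum Q3: (4700/10600)²·(1 − 197/4700)·15.16²/197 = 0.219746
  stratum Q4: (2200/10600)²·(1 − 462/2200)·16.08²/462 = 0.0190454
V_st = 0.327123
V_srs = (1 − 1224/10600)·1444.5/1224 = 1.04387
deff = V_st / V_srs = 0.327123/1.04387 = 0.3134

deff ≈ 0.313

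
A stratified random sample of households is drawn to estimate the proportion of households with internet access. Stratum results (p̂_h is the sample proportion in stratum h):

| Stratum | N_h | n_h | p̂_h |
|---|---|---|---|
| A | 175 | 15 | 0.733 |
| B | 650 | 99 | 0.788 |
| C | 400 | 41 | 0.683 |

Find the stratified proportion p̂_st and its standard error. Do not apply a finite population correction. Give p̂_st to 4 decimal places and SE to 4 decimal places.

p̂_st ≈ 0.7459, SE ≈ 0.0366

N = 1225; stratum weights W_h = N_h/N.
p̂_st = Σ W_h p̂_h = (175·0.733 + 650·0.788 + 400·0.683)/1225 = 0.74586
V̂(p̂_st) = Σ W_h² p̂_h(1−p̂_h)/(n_h−1):
  stratum A: (175/1225)²·0.733·0.267/14 = 0.000285293
  stratum B: (650/1225)²·0.788·0.212/98 = 0.000479944
  stratum C: (400/1225)²·0.683·0.317/40 = 0.000577122
V̂(p̂_st) = 0.00134236; SE = √V̂ = 0.0366382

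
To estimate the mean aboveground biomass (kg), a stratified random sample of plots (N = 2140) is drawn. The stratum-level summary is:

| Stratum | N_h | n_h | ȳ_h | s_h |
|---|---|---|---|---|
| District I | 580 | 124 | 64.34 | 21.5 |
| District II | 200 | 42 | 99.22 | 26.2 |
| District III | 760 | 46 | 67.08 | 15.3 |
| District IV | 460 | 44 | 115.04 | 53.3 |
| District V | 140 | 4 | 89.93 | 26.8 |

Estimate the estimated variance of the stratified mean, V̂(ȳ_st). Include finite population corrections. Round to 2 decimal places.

V̂(ȳ_st) = Σ W_h² (1 − n_h/N_h) s_h²/n_h, with W_h = N_h/N and N = 2140:
  stratum District I: (580/2140)²·(1 − 124/580)·21.5²/124 = 0.215288
  stratum District II: (200/2140)²·(1 − 42/200)·26.2²/42 = 0.112775
  stratum District III: (760/2140)²·(1 − 46/760)·15.3²/46 = 0.602989
  stratum District IV: (460/2140)²·(1 − 44/460)·53.3²/44 = 2.6979
  stratum District V: (140/2140)²·(1 − 4/140)·26.8²/4 = 0.746533
V̂(ȳ_st) = 4.37548

V̂(ȳ_st) ≈ 4.38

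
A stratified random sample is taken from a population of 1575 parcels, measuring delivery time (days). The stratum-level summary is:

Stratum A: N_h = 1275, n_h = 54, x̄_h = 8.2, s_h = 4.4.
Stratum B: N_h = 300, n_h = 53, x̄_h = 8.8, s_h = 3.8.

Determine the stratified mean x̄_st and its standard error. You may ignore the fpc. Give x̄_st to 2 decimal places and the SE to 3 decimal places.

x̄_st = Σ W_h x̄_h = (1275·8.2 + 300·8.8)/1575 = 8.31429
V̂(x̄_st) = Σ W_h² s_h²/n_h, with W_h = N_h/N and N = 1575:
  stratum A: (1275/1575)²·4.4²/54 = 0.234948
  stratum B: (300/1575)²·3.8²/53 = 0.00988491
V̂(x̄_st) = 0.244832
SE(x̄_st) = √0.244832 = 0.494805

x̄_st ≈ 8.31, SE ≈ 0.495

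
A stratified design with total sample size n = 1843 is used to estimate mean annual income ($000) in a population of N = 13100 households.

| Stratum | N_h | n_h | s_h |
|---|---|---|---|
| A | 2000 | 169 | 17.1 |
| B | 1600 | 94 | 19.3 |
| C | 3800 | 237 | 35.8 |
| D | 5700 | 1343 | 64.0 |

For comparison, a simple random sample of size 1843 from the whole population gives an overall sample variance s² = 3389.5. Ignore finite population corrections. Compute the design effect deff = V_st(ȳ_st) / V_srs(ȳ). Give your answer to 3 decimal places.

deff ≈ 0.615

V̂(ȳ_st) = Σ W_h² s_h²/n_h, with W_h = N_h/N and N = 13100:
  stratum A: (2000/13100)²·17.1²/169 = 0.0403295
  stratum B: (1600/13100)²·19.3²/94 = 0.0591132
  stratum C: (3800/13100)²·35.8²/237 = 0.455032
  stratum D: (5700/13100)²·64.0²/1343 = 0.577419
V_st = 1.13189
V_srs = s²/n = 3389.5/1843 = 1.83912
deff = V_st / V_srs = 1.13189/1.83912 = 0.6155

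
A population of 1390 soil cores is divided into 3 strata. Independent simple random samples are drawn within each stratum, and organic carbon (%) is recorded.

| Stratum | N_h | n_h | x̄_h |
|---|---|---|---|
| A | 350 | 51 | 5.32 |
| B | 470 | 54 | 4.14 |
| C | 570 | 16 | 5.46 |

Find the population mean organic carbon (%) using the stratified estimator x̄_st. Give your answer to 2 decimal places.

x̄_st ≈ 4.98

N = Σ N_h = 1390. Stratum weights W_h = N_h/N.
x̄_st = (350·5.32 + 470·4.14 + 570·5.46) / 1390 = 4.9784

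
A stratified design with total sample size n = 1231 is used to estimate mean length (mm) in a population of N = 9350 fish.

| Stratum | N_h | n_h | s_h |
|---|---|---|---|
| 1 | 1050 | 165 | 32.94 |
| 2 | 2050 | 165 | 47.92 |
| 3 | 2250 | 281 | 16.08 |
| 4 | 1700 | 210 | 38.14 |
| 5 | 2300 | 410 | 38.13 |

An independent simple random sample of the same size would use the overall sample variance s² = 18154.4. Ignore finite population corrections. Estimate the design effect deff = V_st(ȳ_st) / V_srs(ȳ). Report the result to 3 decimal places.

V̂(ȳ_st) = Σ W_h² s_h²/n_h, with W_h = N_h/N and N = 9350:
  stratum 1: (1050/9350)²·32.94²/165 = 0.0829313
  stratum 2: (2050/9350)²·47.92²/165 = 0.669012
  stratum 3: (2250/9350)²·16.08²/281 = 0.0532853
  stratum 4: (1700/9350)²·38.14²/210 = 0.22899
  stratum 5: (2300/9350)²·38.13²/410 = 0.214577
V_st = 1.2488
V_srs = s²/n = 18154.4/1231 = 14.7477
deff = V_st / V_srs = 1.2488/14.7477 = 0.0847

deff ≈ 0.085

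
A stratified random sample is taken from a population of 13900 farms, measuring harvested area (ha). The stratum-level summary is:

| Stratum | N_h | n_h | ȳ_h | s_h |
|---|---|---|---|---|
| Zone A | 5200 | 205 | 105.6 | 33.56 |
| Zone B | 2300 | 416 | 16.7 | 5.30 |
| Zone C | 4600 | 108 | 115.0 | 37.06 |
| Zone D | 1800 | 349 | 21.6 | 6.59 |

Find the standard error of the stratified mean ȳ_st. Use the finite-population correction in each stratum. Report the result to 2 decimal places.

SE(ȳ_st) ≈ 1.45

V̂(ȳ_st) = Σ W_h² (1 − n_h/N_h) s_h²/n_h, with W_h = N_h/N and N = 13900:
  stratum Zone A: (5200/13900)²·(1 − 205/5200)·33.56²/205 = 0.738583
  stratum Zone B: (2300/13900)²·(1 − 416/2300)·5.30²/416 = 0.00151439
  stratum Zone C: (4600/13900)²·(1 − 108/4600)·37.06²/108 = 1.36005
  stratum Zone D: (1800/13900)²·(1 − 349/1800)·6.59²/349 = 0.00168212
V̂(ȳ_st) = 2.10183
SE(ȳ_st) = √2.10183 = 1.44977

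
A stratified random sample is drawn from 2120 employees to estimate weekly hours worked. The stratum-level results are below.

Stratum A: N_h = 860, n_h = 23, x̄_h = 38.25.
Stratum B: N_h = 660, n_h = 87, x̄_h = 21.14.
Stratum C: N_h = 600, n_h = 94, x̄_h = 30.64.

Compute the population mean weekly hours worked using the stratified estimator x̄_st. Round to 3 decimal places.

x̄_st ≈ 30.770

N = Σ N_h = 2120. Stratum weights W_h = N_h/N.
x̄_st = (860·38.25 + 660·21.14 + 600·30.64) / 2120 = 30.76953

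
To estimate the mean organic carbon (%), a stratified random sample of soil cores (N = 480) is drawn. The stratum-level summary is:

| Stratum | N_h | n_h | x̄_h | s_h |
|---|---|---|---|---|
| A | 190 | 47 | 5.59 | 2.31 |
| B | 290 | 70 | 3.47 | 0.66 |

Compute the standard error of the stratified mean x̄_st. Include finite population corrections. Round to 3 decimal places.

SE(x̄_st) ≈ 0.123

V̂(x̄_st) = Σ W_h² (1 − n_h/N_h) s_h²/n_h, with W_h = N_h/N and N = 480:
  stratum A: (190/480)²·(1 − 47/190)·2.31²/47 = 0.0133885
  stratum B: (290/480)²·(1 − 70/290)·0.66²/70 = 0.00172317
V̂(x̄_st) = 0.0151117
SE(x̄_st) = √0.0151117 = 0.12293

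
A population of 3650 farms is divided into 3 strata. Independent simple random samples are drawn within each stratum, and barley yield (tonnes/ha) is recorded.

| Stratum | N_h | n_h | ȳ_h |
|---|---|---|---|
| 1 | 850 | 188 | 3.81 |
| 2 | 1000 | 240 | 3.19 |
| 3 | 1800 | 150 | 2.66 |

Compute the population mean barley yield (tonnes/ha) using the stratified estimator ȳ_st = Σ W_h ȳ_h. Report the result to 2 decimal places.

N = Σ N_h = 3650. Stratum weights W_h = N_h/N.
ȳ_st = (850·3.81 + 1000·3.19 + 1800·2.66) / 3650 = 3.0730

ȳ_st ≈ 3.07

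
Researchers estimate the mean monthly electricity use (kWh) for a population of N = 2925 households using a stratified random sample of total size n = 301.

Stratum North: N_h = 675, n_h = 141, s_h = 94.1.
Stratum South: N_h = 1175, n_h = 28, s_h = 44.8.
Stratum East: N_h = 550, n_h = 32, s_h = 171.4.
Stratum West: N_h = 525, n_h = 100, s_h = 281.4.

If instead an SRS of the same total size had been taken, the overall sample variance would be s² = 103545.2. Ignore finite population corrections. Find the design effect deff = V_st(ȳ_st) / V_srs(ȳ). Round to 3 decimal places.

deff ≈ 0.212

V̂(ȳ_st) = Σ W_h² s_h²/n_h, with W_h = N_h/N and N = 2925:
  stratum North: (675/2925)²·94.1²/141 = 3.34438
  stratum South: (1175/2925)²·44.8²/28 = 11.567
  stratum East: (550/2925)²·171.4²/32 = 32.4598
  stratum West: (525/2925)²·281.4²/100 = 25.5103
V_st = 72.8814
V_srs = s²/n = 103545.2/301 = 344.004
deff = V_st / V_srs = 72.8814/344.004 = 0.2119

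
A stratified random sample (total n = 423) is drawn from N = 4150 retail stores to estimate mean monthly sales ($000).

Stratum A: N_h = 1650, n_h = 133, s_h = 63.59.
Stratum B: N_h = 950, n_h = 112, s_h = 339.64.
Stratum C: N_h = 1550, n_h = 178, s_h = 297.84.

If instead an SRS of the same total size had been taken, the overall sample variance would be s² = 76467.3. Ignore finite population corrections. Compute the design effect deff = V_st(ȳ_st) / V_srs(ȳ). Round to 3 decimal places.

deff ≈ 0.710

V̂(ȳ_st) = Σ W_h² s_h²/n_h, with W_h = N_h/N and N = 4150:
  stratum A: (1650/4150)²·63.59²/133 = 4.80615
  stratum B: (950/4150)²·339.64²/112 = 53.9723
  stratum C: (1550/4150)²·297.84²/178 = 69.5206
V_st = 128.299
V_srs = s²/n = 76467.3/423 = 180.774
deff = V_st / V_srs = 128.299/180.774 = 0.7097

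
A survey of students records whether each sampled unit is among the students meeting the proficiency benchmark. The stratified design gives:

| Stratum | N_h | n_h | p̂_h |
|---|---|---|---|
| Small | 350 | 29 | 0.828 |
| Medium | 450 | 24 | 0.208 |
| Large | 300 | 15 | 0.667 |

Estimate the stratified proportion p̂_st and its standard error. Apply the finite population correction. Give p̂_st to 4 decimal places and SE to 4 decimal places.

N = 1100; stratum weights W_h = N_h/N.
p̂_st = Σ W_h p̂_h = (350·0.828 + 450·0.208 + 300·0.667)/1100 = 0.53045
V̂(p̂_st) = Σ W_h² (1 − n_h/N_h) p̂_h(1−p̂_h)/(n_h−1):
  stratum Small: (350/1100)²·(1 − 29/350)·0.828·0.172/28 = 0.000472268
  stratum Medium: (450/1100)²·(1 − 24/450)·0.208·0.792/23 = 0.00113474
  stratum Large: (300/1100)²·(1 − 15/300)·0.667·0.333/14 = 0.00112104
V̂(p̂_st) = 0.00272806; SE = √V̂ = 0.0522308

p̂_st ≈ 0.5305, SE ≈ 0.0522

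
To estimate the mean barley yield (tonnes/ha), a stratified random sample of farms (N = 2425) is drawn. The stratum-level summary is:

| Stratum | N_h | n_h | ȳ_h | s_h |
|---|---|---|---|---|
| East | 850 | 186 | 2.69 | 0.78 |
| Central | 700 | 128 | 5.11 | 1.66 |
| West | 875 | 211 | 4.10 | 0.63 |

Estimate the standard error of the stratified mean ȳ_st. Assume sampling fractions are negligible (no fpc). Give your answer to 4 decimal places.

SE(ȳ_st) ≈ 0.0494

V̂(ȳ_st) = Σ W_h² s_h²/n_h, with W_h = N_h/N and N = 2425:
  stratum East: (850/2425)²·0.78²/186 = 0.000401875
  stratum Central: (700/2425)²·1.66²/128 = 0.00179382
  stratum West: (875/2425)²·0.63²/211 = 0.000244901
V̂(ȳ_st) = 0.0024406
SE(ȳ_st) = √0.0024406 = 0.0494024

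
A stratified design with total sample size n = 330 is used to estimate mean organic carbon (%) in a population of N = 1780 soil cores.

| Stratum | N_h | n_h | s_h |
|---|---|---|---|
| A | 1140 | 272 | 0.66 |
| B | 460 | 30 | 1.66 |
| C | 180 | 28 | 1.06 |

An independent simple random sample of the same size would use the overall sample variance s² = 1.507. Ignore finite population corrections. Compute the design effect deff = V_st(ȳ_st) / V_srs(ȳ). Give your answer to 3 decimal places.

deff ≈ 1.577

V̂(ȳ_st) = Σ W_h² s_h²/n_h, with W_h = N_h/N and N = 1780:
  stratum A: (1140/1780)²·0.66²/272 = 0.000656884
  stratum B: (460/1780)²·1.66²/30 = 0.00613438
  stratum C: (180/1780)²·1.06²/28 = 0.000410354
V_st = 0.00720162
V_srs = s²/n = 1.507/330 = 0.00456667
deff = V_st / V_srs = 0.00720162/0.00456667 = 1.5770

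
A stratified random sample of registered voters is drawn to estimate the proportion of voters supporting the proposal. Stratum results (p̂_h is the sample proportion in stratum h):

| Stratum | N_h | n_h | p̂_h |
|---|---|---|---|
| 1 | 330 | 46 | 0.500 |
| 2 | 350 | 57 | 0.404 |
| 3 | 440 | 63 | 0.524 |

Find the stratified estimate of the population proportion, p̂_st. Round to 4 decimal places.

N = 1120; stratum weights W_h = N_h/N.
p̂_st = Σ W_h p̂_h = (330·0.500 + 350·0.404 + 440·0.524)/1120 = 0.47943

p̂_st ≈ 0.4794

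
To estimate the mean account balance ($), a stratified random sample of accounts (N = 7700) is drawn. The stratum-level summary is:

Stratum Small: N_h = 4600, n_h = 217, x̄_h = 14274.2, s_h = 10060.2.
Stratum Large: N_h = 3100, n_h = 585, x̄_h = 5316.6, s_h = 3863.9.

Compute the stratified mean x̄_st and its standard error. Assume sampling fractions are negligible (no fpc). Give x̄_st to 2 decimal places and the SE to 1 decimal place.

x̄_st ≈ 10667.89, SE ≈ 413.0

x̄_st = Σ W_h x̄_h = (4600·14274.2 + 3100·5316.6)/7700 = 10667.89351
V̂(x̄_st) = Σ W_h² s_h²/n_h, with W_h = N_h/N and N = 7700:
  stratum Small: (4600/7700)²·10060.2²/217 = 166451
  stratum Large: (3100/7700)²·3863.9²/585 = 4136.55
V̂(x̄_st) = 170588
SE(x̄_st) = √170588 = 413.023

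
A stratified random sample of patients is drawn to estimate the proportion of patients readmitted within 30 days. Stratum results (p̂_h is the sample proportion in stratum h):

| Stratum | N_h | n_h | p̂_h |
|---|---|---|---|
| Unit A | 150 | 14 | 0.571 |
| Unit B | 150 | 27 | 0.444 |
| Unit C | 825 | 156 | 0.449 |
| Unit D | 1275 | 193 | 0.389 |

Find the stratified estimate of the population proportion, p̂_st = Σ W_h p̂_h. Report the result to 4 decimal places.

N = 2400; stratum weights W_h = N_h/N.
p̂_st = Σ W_h p̂_h = (150·0.571 + 150·0.444 + 825·0.449 + 1275·0.389)/2400 = 0.42444

p̂_st ≈ 0.4244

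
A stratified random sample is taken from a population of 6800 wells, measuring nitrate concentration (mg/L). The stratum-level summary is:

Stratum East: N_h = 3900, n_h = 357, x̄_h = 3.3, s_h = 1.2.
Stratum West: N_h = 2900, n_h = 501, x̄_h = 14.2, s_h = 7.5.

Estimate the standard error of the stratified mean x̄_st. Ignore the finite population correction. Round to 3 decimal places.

V̂(x̄_st) = Σ W_h² s_h²/n_h, with W_h = N_h/N and N = 6800:
  stratum East: (3900/6800)²·1.2²/357 = 0.0013268
  stratum West: (2900/6800)²·7.5²/501 = 0.0204203
V̂(x̄_st) = 0.0217471
SE(x̄_st) = √0.0217471 = 0.147469

SE(x̄_st) ≈ 0.147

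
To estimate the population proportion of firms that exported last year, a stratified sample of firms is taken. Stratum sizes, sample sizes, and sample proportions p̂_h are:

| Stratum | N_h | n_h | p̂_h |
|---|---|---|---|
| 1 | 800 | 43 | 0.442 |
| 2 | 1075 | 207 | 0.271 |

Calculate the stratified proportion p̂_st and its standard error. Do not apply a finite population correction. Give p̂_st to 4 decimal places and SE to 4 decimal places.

p̂_st ≈ 0.3440, SE ≈ 0.0372

N = 1875; stratum weights W_h = N_h/N.
p̂_st = Σ W_h p̂_h = (800·0.442 + 1075·0.271)/1875 = 0.34396
V̂(p̂_st) = Σ W_h² p̂_h(1−p̂_h)/(n_h−1):
  stratum 1: (800/1875)²·0.442·0.558/42 = 0.00106902
  stratum 2: (1075/1875)²·0.271·0.729/206 = 0.000315242
V̂(p̂_st) = 0.00138426; SE = √V̂ = 0.0372056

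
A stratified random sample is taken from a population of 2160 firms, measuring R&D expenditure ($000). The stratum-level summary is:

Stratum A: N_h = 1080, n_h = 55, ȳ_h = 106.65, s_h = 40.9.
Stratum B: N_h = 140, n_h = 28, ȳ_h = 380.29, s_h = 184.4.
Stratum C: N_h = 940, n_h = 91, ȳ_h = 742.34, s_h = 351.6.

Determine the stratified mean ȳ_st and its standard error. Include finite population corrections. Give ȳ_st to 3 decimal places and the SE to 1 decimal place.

ȳ_st = Σ W_h ȳ_h = (1080·106.65 + 140·380.29 + 940·742.34)/2160 = 401.02880
V̂(ȳ_st) = Σ W_h² (1 − n_h/N_h) s_h²/n_h, with W_h = N_h/N and N = 2160:
  stratum A: (1080/2160)²·(1 − 55/1080)·40.9²/55 = 7.21646
  stratum B: (140/2160)²·(1 − 28/140)·184.4²/28 = 4.08134
  stratum C: (940/2160)²·(1 − 91/940)·351.6²/91 = 232.372
V̂(ȳ_st) = 243.67
SE(ȳ_st) = √243.67 = 15.6099

ȳ_st ≈ 401.029, SE ≈ 15.6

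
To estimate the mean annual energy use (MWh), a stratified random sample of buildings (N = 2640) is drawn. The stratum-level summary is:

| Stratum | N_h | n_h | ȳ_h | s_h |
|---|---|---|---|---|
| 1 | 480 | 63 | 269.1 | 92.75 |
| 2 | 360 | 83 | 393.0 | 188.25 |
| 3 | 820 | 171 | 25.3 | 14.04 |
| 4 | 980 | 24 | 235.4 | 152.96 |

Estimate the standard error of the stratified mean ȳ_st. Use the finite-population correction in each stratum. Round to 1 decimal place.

SE(ȳ_st) ≈ 11.9

V̂(ȳ_st) = Σ W_h² (1 − n_h/N_h) s_h²/n_h, with W_h = N_h/N and N = 2640:
  stratum 1: (480/2640)²·(1 − 63/480)·92.75²/63 = 3.92154
  stratum 2: (360/2640)²·(1 − 83/360)·188.25²/83 = 6.10895
  stratum 3: (820/2640)²·(1 − 171/820)·14.04²/171 = 0.0880215
  stratum 4: (980/2640)²·(1 − 24/980)·152.96²/24 = 131.045
V̂(ȳ_st) = 141.164
SE(ȳ_st) = √141.164 = 11.8812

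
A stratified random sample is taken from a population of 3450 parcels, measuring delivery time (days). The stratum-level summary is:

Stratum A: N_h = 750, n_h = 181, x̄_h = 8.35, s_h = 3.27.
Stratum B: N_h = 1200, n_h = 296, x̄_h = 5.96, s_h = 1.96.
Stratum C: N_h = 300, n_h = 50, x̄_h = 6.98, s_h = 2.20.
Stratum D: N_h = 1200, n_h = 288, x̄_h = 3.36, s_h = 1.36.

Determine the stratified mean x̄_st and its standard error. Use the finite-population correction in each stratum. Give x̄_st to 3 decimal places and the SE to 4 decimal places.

x̄_st ≈ 5.664, SE ≈ 0.0671

x̄_st = Σ W_h x̄_h = (750·8.35 + 1200·5.96 + 300·6.98 + 1200·3.36)/3450 = 5.66391
V̂(x̄_st) = Σ W_h² (1 − n_h/N_h) s_h²/n_h, with W_h = N_h/N and N = 3450:
  stratum A: (750/3450)²·(1 − 181/750)·3.27²/181 = 0.00211813
  stratum B: (1200/3450)²·(1 − 296/1200)·1.96²/296 = 0.00118286
  stratum C: (300/3450)²·(1 − 50/300)·2.20²/50 = 0.000609956
  stratum D: (1200/3450)²·(1 − 288/1200)·1.36²/288 = 0.000590505
V̂(x̄_st) = 0.00450144
SE(x̄_st) = √0.00450144 = 0.0670928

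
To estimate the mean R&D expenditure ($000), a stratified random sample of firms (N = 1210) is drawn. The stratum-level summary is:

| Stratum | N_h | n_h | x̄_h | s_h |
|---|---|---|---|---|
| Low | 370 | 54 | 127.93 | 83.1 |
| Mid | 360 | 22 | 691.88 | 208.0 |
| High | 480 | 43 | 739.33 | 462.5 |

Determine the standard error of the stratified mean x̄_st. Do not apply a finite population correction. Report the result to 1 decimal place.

V̂(x̄_st) = Σ W_h² s_h²/n_h, with W_h = N_h/N and N = 1210:
  stratum Low: (370/1210)²·83.1²/54 = 11.9575
  stratum Mid: (360/1210)²·208.0²/22 = 174.076
  stratum High: (480/1210)²·462.5²/43 = 782.829
V̂(x̄_st) = 968.862
SE(x̄_st) = √968.862 = 31.1265

SE(x̄_st) ≈ 31.1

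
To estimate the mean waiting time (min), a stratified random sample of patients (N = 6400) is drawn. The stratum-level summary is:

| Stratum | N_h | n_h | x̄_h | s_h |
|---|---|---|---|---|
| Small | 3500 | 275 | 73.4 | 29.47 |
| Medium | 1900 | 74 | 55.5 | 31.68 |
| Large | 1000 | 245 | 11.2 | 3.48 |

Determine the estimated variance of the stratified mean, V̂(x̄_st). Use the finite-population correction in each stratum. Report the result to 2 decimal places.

V̂(x̄_st) = Σ W_h² (1 − n_h/N_h) s_h²/n_h, with W_h = N_h/N and N = 6400:
  stratum Small: (3500/6400)²·(1 − 275/3500)·29.47²/275 = 0.870293
  stratum Medium: (1900/6400)²·(1 − 74/1900)·31.68²/74 = 1.14877
  stratum Large: (1000/6400)²·(1 − 245/1000)·3.48²/245 = 0.000911128
V̂(x̄_st) = 2.01997

V̂(x̄_st) ≈ 2.02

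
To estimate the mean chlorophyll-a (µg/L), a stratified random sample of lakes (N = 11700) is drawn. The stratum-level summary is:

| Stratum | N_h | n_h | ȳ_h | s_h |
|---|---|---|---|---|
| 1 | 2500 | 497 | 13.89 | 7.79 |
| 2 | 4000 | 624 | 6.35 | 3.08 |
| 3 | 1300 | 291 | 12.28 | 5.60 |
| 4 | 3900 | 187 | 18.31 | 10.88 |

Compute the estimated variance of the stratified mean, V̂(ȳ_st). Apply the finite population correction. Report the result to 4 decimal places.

V̂(ȳ_st) = Σ W_h² (1 − n_h/N_h) s_h²/n_h, with W_h = N_h/N and N = 11700:
  stratum 1: (2500/11700)²·(1 − 497/2500)·7.79²/497 = 0.0044665
  stratum 2: (4000/11700)²·(1 − 624/4000)·3.08²/624 = 0.00149971
  stratum 3: (1300/11700)²·(1 − 291/1300)·5.60²/291 = 0.00103263
  stratum 4: (3900/11700)²·(1 − 187/3900)·10.88²/187 = 0.0669629
V̂(ȳ_st) = 0.0739617

V̂(ȳ_st) ≈ 0.0740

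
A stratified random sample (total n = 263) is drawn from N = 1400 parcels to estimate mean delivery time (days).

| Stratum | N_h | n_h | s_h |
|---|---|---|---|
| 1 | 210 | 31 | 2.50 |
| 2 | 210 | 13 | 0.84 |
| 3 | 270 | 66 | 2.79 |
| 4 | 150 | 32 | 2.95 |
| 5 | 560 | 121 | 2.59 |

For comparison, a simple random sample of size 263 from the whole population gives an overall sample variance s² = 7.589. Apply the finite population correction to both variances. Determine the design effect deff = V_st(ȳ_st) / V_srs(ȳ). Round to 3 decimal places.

V̂(ȳ_st) = Σ W_h² (1 − n_h/N_h) s_h²/n_h, with W_h = N_h/N and N = 1400:
  stratum 1: (210/1400)²·(1 − 31/210)·2.50²/31 = 0.00386665
  stratum 2: (210/1400)²·(1 − 13/210)·0.84²/13 = 0.00114563
  stratum 3: (270/1400)²·(1 − 66/270)·2.79²/66 = 0.00331438
  stratum 4: (150/1400)²·(1 − 32/150)·2.95²/32 = 0.0024559
  stratum 5: (560/1400)²·(1 − 121/560)·2.59²/121 = 0.00695361
V_st = 0.0177362
V_srs = (1 − 263/1400)·7.589/263 = 0.0234348
deff = V_st / V_srs = 0.0177362/0.0234348 = 0.7568

deff ≈ 0.757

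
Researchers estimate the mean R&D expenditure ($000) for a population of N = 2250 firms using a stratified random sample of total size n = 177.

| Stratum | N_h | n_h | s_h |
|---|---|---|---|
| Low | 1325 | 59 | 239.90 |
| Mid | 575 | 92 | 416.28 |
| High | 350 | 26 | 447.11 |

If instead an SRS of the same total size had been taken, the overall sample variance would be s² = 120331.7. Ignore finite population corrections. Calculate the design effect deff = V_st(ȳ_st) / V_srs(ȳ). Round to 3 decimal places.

V̂(ȳ_st) = Σ W_h² s_h²/n_h, with W_h = N_h/N and N = 2250:
  stratum Low: (1325/2250)²·239.90²/59 = 338.279
  stratum Mid: (575/2250)²·416.28²/92 = 123.014
  stratum High: (350/2250)²·447.11²/26 = 186.049
V_st = 647.342
V_srs = s²/n = 120331.7/177 = 679.84
deff = V_st / V_srs = 647.342/679.84 = 0.9522

deff ≈ 0.952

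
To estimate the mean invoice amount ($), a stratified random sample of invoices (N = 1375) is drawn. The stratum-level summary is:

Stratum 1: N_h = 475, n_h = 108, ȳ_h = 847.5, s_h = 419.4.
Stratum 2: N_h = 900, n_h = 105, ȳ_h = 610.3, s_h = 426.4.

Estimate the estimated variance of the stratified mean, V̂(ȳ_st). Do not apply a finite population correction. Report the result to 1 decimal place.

V̂(ȳ_st) = Σ W_h² s_h²/n_h, with W_h = N_h/N and N = 1375:
  stratum 1: (475/1375)²·419.4²/108 = 194.364
  stratum 2: (900/1375)²·426.4²/105 = 741.865
V̂(ȳ_st) = 936.228

V̂(ȳ_st) ≈ 936.2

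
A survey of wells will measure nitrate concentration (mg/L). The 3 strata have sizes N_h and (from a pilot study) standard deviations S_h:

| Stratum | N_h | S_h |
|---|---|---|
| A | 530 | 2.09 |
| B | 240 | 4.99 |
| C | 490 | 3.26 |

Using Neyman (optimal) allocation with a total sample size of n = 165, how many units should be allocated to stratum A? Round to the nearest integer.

47

Neyman allocation: n_h = n · N_h S_h / Σ N_i S_i, with n = 165.
  stratum A: N_h·S_h = 530·2.09 = 1107.70
  stratum B: N_h·S_h = 240·4.99 = 1197.60
  stratum C: N_h·S_h = 490·3.26 = 1597.40
Σ N_h S_h = 3902.70
n for stratum A = 165·1107.70/3902.70 = 46.832 → 47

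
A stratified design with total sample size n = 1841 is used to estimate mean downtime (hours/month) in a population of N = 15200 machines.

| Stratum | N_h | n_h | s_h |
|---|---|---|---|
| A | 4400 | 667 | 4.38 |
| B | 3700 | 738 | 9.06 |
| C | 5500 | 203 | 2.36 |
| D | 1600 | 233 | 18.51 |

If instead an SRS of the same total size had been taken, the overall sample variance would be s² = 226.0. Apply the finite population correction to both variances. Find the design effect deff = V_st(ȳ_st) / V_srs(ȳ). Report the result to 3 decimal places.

deff ≈ 0.229

V̂(ȳ_st) = Σ W_h² (1 − n_h/N_h) s_h²/n_h, with W_h = N_h/N and N = 15200:
  stratum A: (4400/15200)²·(1 − 667/4400)·4.38²/667 = 0.00204478
  stratum B: (3700/15200)²·(1 − 738/3700)·9.06²/738 = 0.00527594
  stratum C: (5500/15200)²·(1 − 203/5500)·2.36²/203 = 0.00345966
  stratum D: (1600/15200)²·(1 − 233/1600)·18.51²/233 = 0.0139206
V_st = 0.024701
V_srs = (1 − 1841/15200)·226.0/1841 = 0.107891
deff = V_st / V_srs = 0.024701/0.107891 = 0.2289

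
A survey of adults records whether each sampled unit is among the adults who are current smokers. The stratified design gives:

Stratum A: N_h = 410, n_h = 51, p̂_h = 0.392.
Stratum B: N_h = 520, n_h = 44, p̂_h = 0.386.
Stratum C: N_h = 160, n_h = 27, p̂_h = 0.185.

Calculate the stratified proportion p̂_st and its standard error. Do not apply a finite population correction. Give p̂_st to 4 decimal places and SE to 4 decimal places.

N = 1090; stratum weights W_h = N_h/N.
p̂_st = Σ W_h p̂_h = (410·0.392 + 520·0.386 + 160·0.185)/1090 = 0.35875
V̂(p̂_st) = Σ W_h² p̂_h(1−p̂_h)/(n_h−1):
  stratum A: (410/1090)²·0.392·0.608/50 = 0.000674426
  stratum B: (520/1090)²·0.386·0.614/43 = 0.00125441
  stratum C: (160/1090)²·0.185·0.815/26 = 0.000124952
V̂(p̂_st) = 0.00205379; SE = √V̂ = 0.0453188

p̂_st ≈ 0.3588, SE ≈ 0.0453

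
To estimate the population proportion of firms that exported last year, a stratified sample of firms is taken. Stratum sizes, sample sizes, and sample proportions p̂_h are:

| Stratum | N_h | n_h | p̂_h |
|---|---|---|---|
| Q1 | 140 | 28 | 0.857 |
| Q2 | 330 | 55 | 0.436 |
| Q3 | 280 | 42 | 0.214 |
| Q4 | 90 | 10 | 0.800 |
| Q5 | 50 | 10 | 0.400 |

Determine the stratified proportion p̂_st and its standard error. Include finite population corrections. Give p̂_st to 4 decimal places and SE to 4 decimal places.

p̂_st ≈ 0.4672, SE ≈ 0.0344

N = 890; stratum weights W_h = N_h/N.
p̂_st = Σ W_h p̂_h = (140·0.857 + 330·0.436 + 280·0.214 + 90·0.800 + 50·0.400)/890 = 0.46717
V̂(p̂_st) = Σ W_h² (1 − n_h/N_h) p̂_h(1−p̂_h)/(n_h−1):
  stratum Q1: (140/890)²·(1 − 28/140)·0.857·0.143/27 = 8.98502e-05
  stratum Q2: (330/890)²·(1 − 55/330)·0.436·0.564/54 = 0.000521721
  stratum Q3: (280/890)²·(1 − 42/280)·0.214·0.786/41 = 0.00034515
  stratum Q4: (90/890)²·(1 − 10/90)·0.800·0.200/9 = 0.000161596
  stratum Q5: (50/890)²·(1 − 10/50)·0.400·0.600/9 = 6.73316e-05
V̂(p̂_st) = 0.00118565; SE = √V̂ = 0.0344332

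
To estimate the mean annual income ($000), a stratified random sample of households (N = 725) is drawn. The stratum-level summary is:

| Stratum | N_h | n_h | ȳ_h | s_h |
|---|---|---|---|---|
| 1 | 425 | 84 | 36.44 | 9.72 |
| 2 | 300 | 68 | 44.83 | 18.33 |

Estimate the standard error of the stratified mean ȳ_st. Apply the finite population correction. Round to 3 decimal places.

SE(ȳ_st) ≈ 0.982

V̂(ȳ_st) = Σ W_h² (1 − n_h/N_h) s_h²/n_h, with W_h = N_h/N and N = 725:
  stratum 1: (425/725)²·(1 − 84/425)·9.72²/84 = 0.310113
  stratum 2: (300/725)²·(1 − 68/300)·18.33²/68 = 0.654258
V̂(ȳ_st) = 0.964372
SE(ȳ_st) = √0.964372 = 0.982024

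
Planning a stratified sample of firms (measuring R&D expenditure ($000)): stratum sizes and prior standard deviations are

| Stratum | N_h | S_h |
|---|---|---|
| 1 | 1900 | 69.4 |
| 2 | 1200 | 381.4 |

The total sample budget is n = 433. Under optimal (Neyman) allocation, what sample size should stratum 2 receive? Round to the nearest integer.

336

Neyman allocation: n_h = n · N_h S_h / Σ N_i S_i, with n = 433.
  stratum 1: N_h·S_h = 1900·69.4 = 131860.00
  stratum 2: N_h·S_h = 1200·381.4 = 457680.00
Σ N_h S_h = 589540.00
n for stratum 2 = 433·457680.00/589540.00 = 336.153 → 336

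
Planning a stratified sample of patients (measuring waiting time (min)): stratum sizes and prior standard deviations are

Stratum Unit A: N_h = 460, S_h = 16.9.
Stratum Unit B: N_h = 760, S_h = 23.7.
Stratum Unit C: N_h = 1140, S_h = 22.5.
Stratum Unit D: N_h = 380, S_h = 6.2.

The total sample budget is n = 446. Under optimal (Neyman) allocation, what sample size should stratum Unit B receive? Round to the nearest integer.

149

Neyman allocation: n_h = n · N_h S_h / Σ N_i S_i, with n = 446.
  stratum Unit A: N_h·S_h = 460·16.9 = 7774.00
  stratum Unit B: N_h·S_h = 760·23.7 = 18012.00
  stratum Unit C: N_h·S_h = 1140·22.5 = 25650.00
  stratum Unit D: N_h·S_h = 380·6.2 = 2356.00
Σ N_h S_h = 53792.00
n for stratum Unit B = 446·18012.00/53792.00 = 149.341 → 149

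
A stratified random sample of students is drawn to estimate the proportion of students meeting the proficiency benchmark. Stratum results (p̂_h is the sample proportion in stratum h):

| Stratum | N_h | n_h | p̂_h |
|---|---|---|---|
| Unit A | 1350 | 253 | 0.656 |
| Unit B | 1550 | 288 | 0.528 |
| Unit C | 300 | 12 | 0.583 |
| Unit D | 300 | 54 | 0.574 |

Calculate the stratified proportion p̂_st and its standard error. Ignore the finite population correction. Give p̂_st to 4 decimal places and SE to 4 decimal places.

p̂_st ≈ 0.5860, SE ≈ 0.0224

N = 3500; stratum weights W_h = N_h/N.
p̂_st = Σ W_h p̂_h = (1350·0.656 + 1550·0.528 + 300·0.583 + 300·0.574)/3500 = 0.58603
V̂(p̂_st) = Σ W_h² p̂_h(1−p̂_h)/(n_h−1):
  stratum Unit A: (1350/3500)²·0.656·0.344/252 = 0.000133227
  stratum Unit B: (1550/3500)²·0.528·0.472/287 = 0.000170303
  stratum Unit C: (300/3500)²·0.583·0.417/11 = 0.000162375
  stratum Unit D: (300/3500)²·0.574·0.426/53 = 3.38963e-05
V̂(p̂_st) = 0.000499801; SE = √V̂ = 0.0223562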